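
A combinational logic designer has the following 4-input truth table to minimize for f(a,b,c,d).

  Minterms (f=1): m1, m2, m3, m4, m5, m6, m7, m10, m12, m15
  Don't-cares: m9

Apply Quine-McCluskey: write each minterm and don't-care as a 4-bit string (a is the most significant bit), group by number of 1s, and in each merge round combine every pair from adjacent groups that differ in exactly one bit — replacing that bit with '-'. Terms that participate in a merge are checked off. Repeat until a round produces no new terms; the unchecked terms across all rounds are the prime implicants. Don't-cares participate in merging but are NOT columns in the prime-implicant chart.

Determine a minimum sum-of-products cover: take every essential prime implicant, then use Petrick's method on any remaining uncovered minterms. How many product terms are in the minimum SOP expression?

5

size-2^0 implicants → 0001(✓)  0010(✓)  0011(✓)  0100(✓)  0101(✓)  0110(✓)  0111(✓)  1001(✓)  1010(✓)  1100(✓)  1111(✓)
size-2^1 implicants → -001  -010  -100  -111  0-01(✓)  0-10(✓)  0-11(✓)  00-1(✓)  001-(✓)  01-0(✓)  01-1(✓)  010-(✓)  011-(✓)
size-2^2 implicants → 0--1  0-1-  01--
Unchecked terms (primes): -001, -010, -100, -111, 0--1, 0-1-, 01--
Minterm coverage:
  m1 ⊆ -001,0--1
  m2 ⊆ -010,0-1-
  m3 ⊆ 0--1,0-1-
  m4 ⊆ -100,01--
  m5 ⊆ 0--1,01--
  m6 ⊆ 0-1-,01--
  m7 ⊆ -111,0--1,0-1-,01--
  m10 ⊆ -010 [E]
  m12 ⊆ -100 [E]
  m15 ⊆ -111 [E]
E = {-010, -100, -111}
Petrick residual → 0--1, 0-1-
Cover = b'cd' + bc'd' + bcd + a'd + a'c  |cover|=5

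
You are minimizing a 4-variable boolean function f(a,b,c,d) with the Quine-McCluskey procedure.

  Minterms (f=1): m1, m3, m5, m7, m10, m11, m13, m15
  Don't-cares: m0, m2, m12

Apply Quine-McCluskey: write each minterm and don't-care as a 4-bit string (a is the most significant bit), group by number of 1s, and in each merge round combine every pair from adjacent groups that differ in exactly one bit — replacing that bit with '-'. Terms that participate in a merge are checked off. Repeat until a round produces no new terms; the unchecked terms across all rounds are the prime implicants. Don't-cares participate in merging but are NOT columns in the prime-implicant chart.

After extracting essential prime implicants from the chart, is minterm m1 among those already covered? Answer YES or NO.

NO

Round 0: 0000✓ 0001✓ 0010✓ 0011✓ 0101✓ 0111✓ 1010✓ 1011✓ 1100✓ 1101✓ 1111✓
Round 1: -010✓ -011✓ -101✓ -111✓ 0-01✓ 0-11✓ 00-0✓ 00-1✓ 000-✓ 001-✓ 01-1✓ 1-11✓ 101-✓ 11-1✓ 110-
Round 2: --11 -01- -1-1 0--1 00--
PIs = {--11, -01-, -1-1, 0--1, 00--, 110-}
Coverage chart:
  m1: 0--1,00--
  m3: --11,-01-,0--1,00--
  m5: -1-1,0--1
  m7: --11,-1-1,0--1
  m10: -01- ←essential
  m11: --11,-01-
  m13: -1-1,110-
  m15: --11,-1-1
Essential: -01-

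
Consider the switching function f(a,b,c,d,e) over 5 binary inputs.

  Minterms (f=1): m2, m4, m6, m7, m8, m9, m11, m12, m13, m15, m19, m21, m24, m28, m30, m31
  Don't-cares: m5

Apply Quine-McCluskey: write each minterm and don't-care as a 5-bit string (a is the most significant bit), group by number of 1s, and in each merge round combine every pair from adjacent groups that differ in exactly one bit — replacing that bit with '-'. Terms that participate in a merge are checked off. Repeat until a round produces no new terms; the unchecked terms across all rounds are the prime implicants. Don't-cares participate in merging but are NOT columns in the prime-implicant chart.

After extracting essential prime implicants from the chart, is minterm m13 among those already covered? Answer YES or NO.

YES

size-2^0 implicants → 00010(✓)  00100(✓)  00101(✓)  00110(✓)  00111(✓)  01000(✓)  01001(✓)  01011(✓)  01100(✓)  01101(✓)  01111(✓)  10011  10101(✓)  11000(✓)  11100(✓)  11110(✓)  11111(✓)
size-2^1 implicants → -0101  -1000(✓)  -1100(✓)  -1111  0-100(✓)  0-101(✓)  0-111(✓)  00-10  001-0(✓)  001-1(✓)  0010-(✓)  0011-(✓)  01-00(✓)  01-01(✓)  01-11(✓)  010-1(✓)  0100-(✓)  011-1(✓)  0110-(✓)  11-00(✓)  111-0  1111-
size-2^2 implicants → -1-00  0-1-1  0-10-  001--  01--1  01-0-
Unchecked terms (primes): -0101, -1-00, -1111, 0-1-1, 0-10-, 00-10, 001--, 01--1, 01-0-, 10011, 111-0, 1111-
Minterm coverage:
  m2 ⊆ 00-10 [E]
  m4 ⊆ 0-10-,001--
  m6 ⊆ 00-10,001--
  m7 ⊆ 0-1-1,001--
  m8 ⊆ -1-00,01-0-
  m9 ⊆ 01--1,01-0-
  m11 ⊆ 01--1 [E]
  m12 ⊆ -1-00,0-10-,01-0-
  m13 ⊆ 0-1-1,0-10-,01--1,01-0-
  m15 ⊆ -1111,0-1-1,01--1
  m19 ⊆ 10011 [E]
  m21 ⊆ -0101 [E]
  m24 ⊆ -1-00 [E]
  m28 ⊆ -1-00,111-0
  m30 ⊆ 111-0,1111-
  m31 ⊆ -1111,1111-
E = {-0101, -1-00, 00-10, 01--1, 10011}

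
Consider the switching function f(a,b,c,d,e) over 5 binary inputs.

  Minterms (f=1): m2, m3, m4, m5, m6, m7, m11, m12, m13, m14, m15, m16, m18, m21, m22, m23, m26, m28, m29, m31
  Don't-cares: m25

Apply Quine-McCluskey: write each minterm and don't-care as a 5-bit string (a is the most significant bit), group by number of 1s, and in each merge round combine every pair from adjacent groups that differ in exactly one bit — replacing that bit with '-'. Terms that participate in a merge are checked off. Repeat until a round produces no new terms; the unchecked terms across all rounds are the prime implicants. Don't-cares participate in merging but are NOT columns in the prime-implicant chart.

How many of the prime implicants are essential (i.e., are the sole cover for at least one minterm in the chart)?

Round 0: 00010✓ 00011✓ 00100✓ 00101✓ 00110✓ 00111✓ 01011✓ 01100✓ 01101✓ 01110✓ 01111✓ 10000✓ 10010✓ 10101✓ 10110✓ 10111✓ 11001✓ 11010✓ 11100✓ 11101✓ 11111✓
Round 1: -0010✓ -0101✓ -0110✓ -0111✓ -1100✓ -1101✓ -1111✓ 0-011✓ 0-100✓ 0-101✓ 0-110✓ 0-111✓ 00-10✓ 00-11✓ 0001-✓ 001-0✓ 001-1✓ 0010-✓ 0011-✓ 01-11✓ 011-0✓ 011-1✓ 0110-✓ 0111-✓ 1-010 1-101✓ 1-111✓ 10-10✓ 100-0 101-1✓ 1011-✓ 11-01 111-1✓ 1110-✓
Round 2: --101✓ --111✓ -0-10 -01-1✓ -011- -11-1✓ -110- 0--11 0-1-0✓ 0-1-1✓ 0-10-✓ 0-11-✓ 00-1- 001--✓ 011--✓ 1-1-1✓
Round 3: --1-1 0-1--
PIs = {--1-1, -0-10, -011-, -110-, 0--11, 0-1--, 00-1-, 1-010, 100-0, 11-01}
Coverage chart:
  m2: -0-10,00-1-
  m3: 0--11,00-1-
  m4: 0-1-- ←essential
  m5: --1-1,0-1--
  m6: -0-10,-011-,0-1--,00-1-
  m7: --1-1,-011-,0--11,0-1--,00-1-
  m11: 0--11 ←essential
  m12: -110-,0-1--
  m13: --1-1,-110-,0-1--
  m14: 0-1-- ←essential
  m15: --1-1,0--11,0-1--
  m16: 100-0 ←essential
  m18: -0-10,1-010,100-0
  m21: --1-1 ←essential
  m22: -0-10,-011-
  m23: --1-1,-011-
  m26: 1-010 ←essential
  m28: -110- ←essential
  m29: --1-1,-110-,11-01
  m31: --1-1 ←essential
Essential: --1-1, -110-, 0--11, 0-1--, 1-010, 100-0

6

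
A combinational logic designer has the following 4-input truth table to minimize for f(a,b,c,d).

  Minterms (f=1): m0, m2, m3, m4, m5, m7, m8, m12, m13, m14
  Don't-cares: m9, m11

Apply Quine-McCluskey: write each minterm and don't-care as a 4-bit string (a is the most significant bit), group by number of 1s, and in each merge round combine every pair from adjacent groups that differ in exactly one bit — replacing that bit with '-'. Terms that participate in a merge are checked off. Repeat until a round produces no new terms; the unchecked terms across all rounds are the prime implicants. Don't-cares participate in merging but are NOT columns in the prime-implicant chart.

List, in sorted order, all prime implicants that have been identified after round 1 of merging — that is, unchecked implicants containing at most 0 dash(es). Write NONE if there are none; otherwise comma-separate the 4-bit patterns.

[col 0] 0000*, 0010*, 0011*, 0100*, 0101*, 0111*, 1000*, 1001*, 1011*, 1100*, 1101*, 1110*
[col 1] -000*, -011, -100*, -101*, 0-00*, 0-11, 00-0, 001-, 01-1, 010-*, 1-00*, 1-01*, 10-1, 100-*, 11-0, 110-*
[col 2] --00, -10-, 1-0-
Prime implicants: --00, -011, -10-, 0-11, 00-0, 001-, 01-1, 1-0-, 10-1, 11-0

NONE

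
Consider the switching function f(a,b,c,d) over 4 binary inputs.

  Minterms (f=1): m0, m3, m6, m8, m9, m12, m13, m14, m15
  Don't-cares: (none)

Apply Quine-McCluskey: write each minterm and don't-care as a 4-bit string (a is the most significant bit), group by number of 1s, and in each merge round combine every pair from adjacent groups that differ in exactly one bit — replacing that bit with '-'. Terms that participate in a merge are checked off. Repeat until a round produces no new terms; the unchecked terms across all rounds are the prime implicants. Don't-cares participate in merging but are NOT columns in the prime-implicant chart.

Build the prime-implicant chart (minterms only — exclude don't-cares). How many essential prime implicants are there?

5

Round 0: 0000✓ 0011 0110✓ 1000✓ 1001✓ 1100✓ 1101✓ 1110✓ 1111✓
Round 1: -000 -110 1-00✓ 1-01✓ 100-✓ 11-0✓ 11-1✓ 110-✓ 111-✓
Round 2: 1-0- 11--
PIs = {-000, -110, 0011, 1-0-, 11--}
Coverage chart:
  m0: -000 ←essential
  m3: 0011 ←essential
  m6: -110 ←essential
  m8: -000,1-0-
  m9: 1-0- ←essential
  m12: 1-0-,11--
  m13: 1-0-,11--
  m14: -110,11--
  m15: 11-- ←essential
Essential: -000, -110, 0011, 1-0-, 11--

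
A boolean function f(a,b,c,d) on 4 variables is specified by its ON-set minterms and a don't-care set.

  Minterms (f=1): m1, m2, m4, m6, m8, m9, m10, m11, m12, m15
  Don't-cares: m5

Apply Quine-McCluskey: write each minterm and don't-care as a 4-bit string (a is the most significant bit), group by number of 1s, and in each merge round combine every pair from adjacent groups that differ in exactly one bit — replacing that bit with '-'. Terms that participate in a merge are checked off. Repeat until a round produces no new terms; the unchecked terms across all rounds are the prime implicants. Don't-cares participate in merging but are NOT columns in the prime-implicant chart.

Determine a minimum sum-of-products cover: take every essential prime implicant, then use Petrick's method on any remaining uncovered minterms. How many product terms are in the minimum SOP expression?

size-2^0 implicants → 0001(✓)  0010(✓)  0100(✓)  0101(✓)  0110(✓)  1000(✓)  1001(✓)  1010(✓)  1011(✓)  1100(✓)  1111(✓)
size-2^1 implicants → -001  -010  -100  0-01  0-10  01-0  010-  1-00  1-11  10-0(✓)  10-1(✓)  100-(✓)  101-(✓)
size-2^2 implicants → 10--
Unchecked terms (primes): -001, -010, -100, 0-01, 0-10, 01-0, 010-, 1-00, 1-11, 10--
Minterm coverage:
  m1 ⊆ -001,0-01
  m2 ⊆ -010,0-10
  m4 ⊆ -100,01-0,010-
  m6 ⊆ 0-10,01-0
  m8 ⊆ 1-00,10--
  m9 ⊆ -001,10--
  m10 ⊆ -010,10--
  m11 ⊆ 1-11,10--
  m12 ⊆ -100,1-00
  m15 ⊆ 1-11 [E]
E = {1-11}
Petrick residual → -001, -010, 01-0, 1-00
Cover = b'c'd + b'cd' + a'bd' + ac'd' + acd  |cover|=5

5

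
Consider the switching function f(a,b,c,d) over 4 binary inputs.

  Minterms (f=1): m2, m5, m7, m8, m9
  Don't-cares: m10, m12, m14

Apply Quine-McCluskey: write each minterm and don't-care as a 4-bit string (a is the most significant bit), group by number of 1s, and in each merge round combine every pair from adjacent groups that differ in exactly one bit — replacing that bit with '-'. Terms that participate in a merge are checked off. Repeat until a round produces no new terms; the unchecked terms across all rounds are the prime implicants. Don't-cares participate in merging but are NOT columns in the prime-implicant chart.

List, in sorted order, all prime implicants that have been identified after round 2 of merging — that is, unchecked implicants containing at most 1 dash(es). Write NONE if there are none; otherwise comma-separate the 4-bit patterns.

-010, 01-1, 100-

size-2^0 implicants → 0010(✓)  0101(✓)  0111(✓)  1000(✓)  1001(✓)  1010(✓)  1100(✓)  1110(✓)
size-2^1 implicants → -010  01-1  1-00(✓)  1-10(✓)  10-0(✓)  100-  11-0(✓)
size-2^2 implicants → 1--0
Unchecked terms (primes): -010, 01-1, 1--0, 100-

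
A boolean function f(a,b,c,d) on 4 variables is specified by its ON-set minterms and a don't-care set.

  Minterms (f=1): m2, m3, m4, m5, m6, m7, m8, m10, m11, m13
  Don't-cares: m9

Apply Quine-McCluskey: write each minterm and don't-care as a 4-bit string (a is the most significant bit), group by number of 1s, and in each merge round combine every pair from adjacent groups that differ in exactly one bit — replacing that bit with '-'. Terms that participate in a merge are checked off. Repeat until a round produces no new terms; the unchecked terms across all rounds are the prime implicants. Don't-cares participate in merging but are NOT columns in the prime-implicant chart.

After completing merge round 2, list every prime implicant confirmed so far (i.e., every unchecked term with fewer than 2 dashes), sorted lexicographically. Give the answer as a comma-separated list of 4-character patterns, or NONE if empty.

size-2^0 implicants → 0010(✓)  0011(✓)  0100(✓)  0101(✓)  0110(✓)  0111(✓)  1000(✓)  1001(✓)  1010(✓)  1011(✓)  1101(✓)
size-2^1 implicants → -010(✓)  -011(✓)  -101  0-10(✓)  0-11(✓)  001-(✓)  01-0(✓)  01-1(✓)  010-(✓)  011-(✓)  1-01  10-0(✓)  10-1(✓)  100-(✓)  101-(✓)
size-2^2 implicants → -01-  0-1-  01--  10--
Unchecked terms (primes): -01-, -101, 0-1-, 01--, 1-01, 10--

-101, 1-01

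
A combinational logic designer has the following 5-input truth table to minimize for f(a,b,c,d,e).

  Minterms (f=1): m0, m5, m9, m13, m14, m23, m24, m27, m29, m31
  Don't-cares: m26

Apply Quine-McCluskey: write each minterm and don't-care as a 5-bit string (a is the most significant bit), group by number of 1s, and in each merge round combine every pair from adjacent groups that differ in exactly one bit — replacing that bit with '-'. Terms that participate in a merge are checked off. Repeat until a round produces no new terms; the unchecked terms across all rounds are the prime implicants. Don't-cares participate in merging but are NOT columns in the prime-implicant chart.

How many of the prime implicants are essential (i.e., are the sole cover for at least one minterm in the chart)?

6

Round 0: 00000 00101✓ 01001✓ 01101✓ 01110 10111✓ 11000✓ 11010✓ 11011✓ 11101✓ 11111✓
Round 1: -1101 0-101 01-01 1-111 11-11 110-0 1101- 111-1
PIs = {-1101, 0-101, 00000, 01-01, 01110, 1-111, 11-11, 110-0, 1101-, 111-1}
Coverage chart:
  m0: 00000 ←essential
  m5: 0-101 ←essential
  m9: 01-01 ←essential
  m13: -1101,0-101,01-01
  m14: 01110 ←essential
  m23: 1-111 ←essential
  m24: 110-0 ←essential
  m27: 11-11,1101-
  m29: -1101,111-1
  m31: 1-111,11-11,111-1
Essential: 0-101, 00000, 01-01, 01110, 1-111, 110-0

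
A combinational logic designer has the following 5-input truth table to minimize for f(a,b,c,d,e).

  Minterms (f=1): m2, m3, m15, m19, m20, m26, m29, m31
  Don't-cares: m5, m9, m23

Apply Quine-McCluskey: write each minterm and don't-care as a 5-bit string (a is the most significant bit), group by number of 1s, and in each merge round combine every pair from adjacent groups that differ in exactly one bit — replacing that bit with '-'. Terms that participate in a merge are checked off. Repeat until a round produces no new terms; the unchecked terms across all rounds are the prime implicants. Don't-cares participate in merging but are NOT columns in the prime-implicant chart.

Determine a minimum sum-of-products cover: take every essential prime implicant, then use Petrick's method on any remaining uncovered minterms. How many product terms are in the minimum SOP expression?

6

Round 0: 00010✓ 00011✓ 00101 01001 01111✓ 10011✓ 10100 10111✓ 11010 11101✓ 11111✓
Round 1: -0011 -1111 0001- 1-111 10-11 111-1
PIs = {-0011, -1111, 0001-, 00101, 01001, 1-111, 10-11, 10100, 11010, 111-1}
Coverage chart:
  m2: 0001- ←essential
  m3: -0011,0001-
  m15: -1111 ←essential
  m19: -0011,10-11
  m20: 10100 ←essential
  m26: 11010 ←essential
  m29: 111-1 ←essential
  m31: -1111,1-111,111-1
Essential: -1111, 0001-, 10100, 11010, 111-1
Petrick residual → -0011
Min cover (6 terms): b'c'de + bcde + a'b'c'd + ab'cd'e' + abc'de' + abce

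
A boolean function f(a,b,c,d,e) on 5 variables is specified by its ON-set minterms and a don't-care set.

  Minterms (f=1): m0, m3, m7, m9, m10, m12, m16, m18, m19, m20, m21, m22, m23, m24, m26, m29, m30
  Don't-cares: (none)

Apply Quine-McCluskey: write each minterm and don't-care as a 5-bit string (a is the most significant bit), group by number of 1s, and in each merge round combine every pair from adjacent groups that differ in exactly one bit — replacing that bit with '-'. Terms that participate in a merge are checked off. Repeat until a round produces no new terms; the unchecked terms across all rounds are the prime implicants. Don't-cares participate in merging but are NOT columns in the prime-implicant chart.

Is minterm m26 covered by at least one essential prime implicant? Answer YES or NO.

size-2^0 implicants → 00000(✓)  00011(✓)  00111(✓)  01001  01010(✓)  01100  10000(✓)  10010(✓)  10011(✓)  10100(✓)  10101(✓)  10110(✓)  10111(✓)  11000(✓)  11010(✓)  11101(✓)  11110(✓)
size-2^1 implicants → -0000  -0011(✓)  -0111(✓)  -1010  00-11(✓)  1-000(✓)  1-010(✓)  1-101  1-110(✓)  10-00(✓)  10-10(✓)  10-11(✓)  100-0(✓)  1001-(✓)  101-0(✓)  101-1(✓)  1010-(✓)  1011-(✓)  11-10(✓)  110-0(✓)
size-2^2 implicants → -0-11  1--10  1-0-0  10--0  10-1-  101--
Unchecked terms (primes): -0-11, -0000, -1010, 01001, 01100, 1--10, 1-0-0, 1-101, 10--0, 10-1-, 101--
Minterm coverage:
  m0 ⊆ -0000 [E]
  m3 ⊆ -0-11 [E]
  m7 ⊆ -0-11 [E]
  m9 ⊆ 01001 [E]
  m10 ⊆ -1010 [E]
  m12 ⊆ 01100 [E]
  m16 ⊆ -0000,1-0-0,10--0
  m18 ⊆ 1--10,1-0-0,10--0,10-1-
  m19 ⊆ -0-11,10-1-
  m20 ⊆ 10--0,101--
  m21 ⊆ 1-101,101--
  m22 ⊆ 1--10,10--0,10-1-,101--
  m23 ⊆ -0-11,10-1-,101--
  m24 ⊆ 1-0-0 [E]
  m26 ⊆ -1010,1--10,1-0-0
  m29 ⊆ 1-101 [E]
  m30 ⊆ 1--10 [E]
E = {-0-11, -0000, -1010, 01001, 01100, 1--10, 1-0-0, 1-101}

YES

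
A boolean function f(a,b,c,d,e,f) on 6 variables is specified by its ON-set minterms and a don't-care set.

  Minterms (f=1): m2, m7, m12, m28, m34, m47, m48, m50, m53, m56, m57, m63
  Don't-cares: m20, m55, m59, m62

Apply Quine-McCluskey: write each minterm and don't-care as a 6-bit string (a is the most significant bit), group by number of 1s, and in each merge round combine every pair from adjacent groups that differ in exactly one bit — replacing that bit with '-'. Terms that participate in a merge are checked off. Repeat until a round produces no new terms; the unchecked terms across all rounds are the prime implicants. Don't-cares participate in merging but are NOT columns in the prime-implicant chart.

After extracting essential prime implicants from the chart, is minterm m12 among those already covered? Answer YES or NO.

size-2^0 implicants → 000010(✓)  000111  001100(✓)  010100(✓)  011100(✓)  100010(✓)  101111(✓)  110000(✓)  110010(✓)  110101(✓)  110111(✓)  111000(✓)  111001(✓)  111011(✓)  111110(✓)  111111(✓)
size-2^1 implicants → -00010  0-1100  01-100  1-0010  1-1111  11-000  11-111  1100-0  1101-1  111-11  1110-1  11100-  11111-
Unchecked terms (primes): -00010, 0-1100, 000111, 01-100, 1-0010, 1-1111, 11-000, 11-111, 1100-0, 1101-1, 111-11, 1110-1, 11100-, 11111-
Minterm coverage:
  m2 ⊆ -00010 [E]
  m7 ⊆ 000111 [E]
  m12 ⊆ 0-1100 [E]
  m28 ⊆ 0-1100,01-100
  m34 ⊆ -00010,1-0010
  m47 ⊆ 1-1111 [E]
  m48 ⊆ 11-000,1100-0
  m50 ⊆ 1-0010,1100-0
  m53 ⊆ 1101-1 [E]
  m56 ⊆ 11-000,11100-
  m57 ⊆ 1110-1,11100-
  m63 ⊆ 1-1111,11-111,111-11,11111-
E = {-00010, 0-1100, 000111, 1-1111, 1101-1}

YES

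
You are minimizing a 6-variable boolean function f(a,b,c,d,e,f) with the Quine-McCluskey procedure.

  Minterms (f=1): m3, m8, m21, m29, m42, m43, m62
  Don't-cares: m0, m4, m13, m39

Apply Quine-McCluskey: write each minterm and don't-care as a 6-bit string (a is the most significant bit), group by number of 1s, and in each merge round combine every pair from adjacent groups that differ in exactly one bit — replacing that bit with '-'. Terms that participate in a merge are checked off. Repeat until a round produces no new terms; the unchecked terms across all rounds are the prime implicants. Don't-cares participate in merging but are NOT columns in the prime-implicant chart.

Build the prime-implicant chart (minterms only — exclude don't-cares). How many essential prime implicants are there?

5

size-2^0 implicants → 000000(✓)  000011  000100(✓)  001000(✓)  001101(✓)  010101(✓)  011101(✓)  100111  101010(✓)  101011(✓)  111110
size-2^1 implicants → 0-1101  00-000  000-00  01-101  10101-
Unchecked terms (primes): 0-1101, 00-000, 000-00, 000011, 01-101, 100111, 10101-, 111110
Minterm coverage:
  m3 ⊆ 000011 [E]
  m8 ⊆ 00-000 [E]
  m21 ⊆ 01-101 [E]
  m29 ⊆ 0-1101,01-101
  m42 ⊆ 10101- [E]
  m43 ⊆ 10101- [E]
  m62 ⊆ 111110 [E]
E = {00-000, 000011, 01-101, 10101-, 111110}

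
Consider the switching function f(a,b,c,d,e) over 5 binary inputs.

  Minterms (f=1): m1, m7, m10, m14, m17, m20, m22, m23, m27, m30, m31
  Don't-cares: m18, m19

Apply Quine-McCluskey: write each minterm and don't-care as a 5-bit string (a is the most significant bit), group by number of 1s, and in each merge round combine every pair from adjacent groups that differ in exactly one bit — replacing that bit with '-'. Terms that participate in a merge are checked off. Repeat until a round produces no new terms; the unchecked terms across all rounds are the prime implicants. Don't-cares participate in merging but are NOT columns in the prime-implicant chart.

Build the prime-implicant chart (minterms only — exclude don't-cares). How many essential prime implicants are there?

size-2^0 implicants → 00001(✓)  00111(✓)  01010(✓)  01110(✓)  10001(✓)  10010(✓)  10011(✓)  10100(✓)  10110(✓)  10111(✓)  11011(✓)  11110(✓)  11111(✓)
size-2^1 implicants → -0001  -0111  -1110  01-10  1-011(✓)  1-110(✓)  1-111(✓)  10-10(✓)  10-11(✓)  100-1  1001-(✓)  101-0  1011-(✓)  11-11(✓)  1111-(✓)
size-2^2 implicants → 1--11  1-11-  10-1-
Unchecked terms (primes): -0001, -0111, -1110, 01-10, 1--11, 1-11-, 10-1-, 100-1, 101-0
Minterm coverage:
  m1 ⊆ -0001 [E]
  m7 ⊆ -0111 [E]
  m10 ⊆ 01-10 [E]
  m14 ⊆ -1110,01-10
  m17 ⊆ -0001,100-1
  m20 ⊆ 101-0 [E]
  m22 ⊆ 1-11-,10-1-,101-0
  m23 ⊆ -0111,1--11,1-11-,10-1-
  m27 ⊆ 1--11 [E]
  m30 ⊆ -1110,1-11-
  m31 ⊆ 1--11,1-11-
E = {-0001, -0111, 01-10, 1--11, 101-0}

5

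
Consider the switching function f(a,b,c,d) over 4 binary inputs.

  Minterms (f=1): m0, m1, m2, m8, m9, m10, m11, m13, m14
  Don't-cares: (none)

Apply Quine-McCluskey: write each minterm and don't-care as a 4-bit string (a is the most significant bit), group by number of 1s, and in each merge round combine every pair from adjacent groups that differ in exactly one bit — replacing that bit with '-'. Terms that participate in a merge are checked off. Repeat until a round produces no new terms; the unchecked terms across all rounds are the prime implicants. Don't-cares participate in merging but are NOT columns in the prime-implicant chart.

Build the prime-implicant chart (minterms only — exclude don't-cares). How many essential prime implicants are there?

Round 0: 0000✓ 0001✓ 0010✓ 1000✓ 1001✓ 1010✓ 1011✓ 1101✓ 1110✓
Round 1: -000✓ -001✓ -010✓ 00-0✓ 000-✓ 1-01 1-10 10-0✓ 10-1✓ 100-✓ 101-✓
Round 2: -0-0 -00- 10--
PIs = {-0-0, -00-, 1-01, 1-10, 10--}
Coverage chart:
  m0: -0-0,-00-
  m1: -00- ←essential
  m2: -0-0 ←essential
  m8: -0-0,-00-,10--
  m9: -00-,1-01,10--
  m10: -0-0,1-10,10--
  m11: 10-- ←essential
  m13: 1-01 ←essential
  m14: 1-10 ←essential
Essential: -0-0, -00-, 1-01, 1-10, 10--

5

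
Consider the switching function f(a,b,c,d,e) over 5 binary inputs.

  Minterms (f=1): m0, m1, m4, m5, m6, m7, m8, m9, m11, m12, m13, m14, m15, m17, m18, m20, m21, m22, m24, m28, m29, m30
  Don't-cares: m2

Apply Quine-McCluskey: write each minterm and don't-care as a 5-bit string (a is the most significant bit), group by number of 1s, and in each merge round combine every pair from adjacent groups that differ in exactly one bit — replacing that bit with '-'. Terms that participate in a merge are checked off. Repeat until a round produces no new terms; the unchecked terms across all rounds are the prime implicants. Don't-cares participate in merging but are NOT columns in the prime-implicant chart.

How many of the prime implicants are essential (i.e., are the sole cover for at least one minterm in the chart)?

Round 0: 00000✓ 00001✓ 00010✓ 00100✓ 00101✓ 00110✓ 00111✓ 01000✓ 01001✓ 01011✓ 01100✓ 01101✓ 01110✓ 01111✓ 10001✓ 10010✓ 10100✓ 10101✓ 10110✓ 11000✓ 11100✓ 11101✓ 11110✓
Round 1: -0001✓ -0010✓ -0100✓ -0101✓ -0110✓ -1000✓ -1100✓ -1101✓ -1110✓ 0-000✓ 0-001✓ 0-100✓ 0-101✓ 0-110✓ 0-111✓ 00-00✓ 00-01✓ 00-10✓ 000-0✓ 0000-✓ 001-0✓ 001-1✓ 0010-✓ 0011-✓ 01-00✓ 01-01✓ 01-11✓ 010-1✓ 0100-✓ 011-0✓ 011-1✓ 0110-✓ 0111-✓ 1-100✓ 1-101✓ 1-110✓ 10-01✓ 10-10✓ 101-0✓ 1010-✓ 11-00✓ 111-0✓ 1110-✓
Round 2: --100✓ --101✓ --110✓ -0-01 -0-10 -01-0✓ -010-✓ -1-00 -11-0✓ -110-✓ 0--00✓ 0--01✓ 0-00-✓ 0-1-0✓ 0-1-1✓ 0-10-✓ 0-11-✓ 00--0 00-0-✓ 001--✓ 01--1 01-0-✓ 011--✓ 1-1-0✓ 1-10-✓
Round 3: --1-0 --10- 0--0- 0-1--
PIs = {--1-0, --10-, -0-01, -0-10, -1-00, 0--0-, 0-1--, 00--0, 01--1}
Coverage chart:
  m0: 0--0-,00--0
  m1: -0-01,0--0-
  m4: --1-0,--10-,0--0-,0-1--,00--0
  m5: --10-,-0-01,0--0-,0-1--
  m6: --1-0,-0-10,0-1--,00--0
  m7: 0-1-- ←essential
  m8: -1-00,0--0-
  m9: 0--0-,01--1
  m11: 01--1 ←essential
  m12: --1-0,--10-,-1-00,0--0-,0-1--
  m13: --10-,0--0-,0-1--,01--1
  m14: --1-0,0-1--
  m15: 0-1--,01--1
  m17: -0-01 ←essential
  m18: -0-10 ←essential
  m20: --1-0,--10-
  m21: --10-,-0-01
  m22: --1-0,-0-10
  m24: -1-00 ←essential
  m28: --1-0,--10-,-1-00
  m29: --10- ←essential
  m30: --1-0 ←essential
Essential: --1-0, --10-, -0-01, -0-10, -1-00, 0-1--, 01--1

7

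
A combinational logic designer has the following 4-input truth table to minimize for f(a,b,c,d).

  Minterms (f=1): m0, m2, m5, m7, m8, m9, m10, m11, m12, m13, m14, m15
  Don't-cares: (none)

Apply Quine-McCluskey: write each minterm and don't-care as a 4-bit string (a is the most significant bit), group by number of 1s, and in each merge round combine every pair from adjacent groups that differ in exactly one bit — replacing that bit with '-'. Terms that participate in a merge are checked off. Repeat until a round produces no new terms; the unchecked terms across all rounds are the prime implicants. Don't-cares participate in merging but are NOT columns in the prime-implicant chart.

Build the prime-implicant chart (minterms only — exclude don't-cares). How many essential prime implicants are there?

3

Round 0: 0000✓ 0010✓ 0101✓ 0111✓ 1000✓ 1001✓ 1010✓ 1011✓ 1100✓ 1101✓ 1110✓ 1111✓
Round 1: -000✓ -010✓ -101✓ -111✓ 00-0✓ 01-1✓ 1-00✓ 1-01✓ 1-10✓ 1-11✓ 10-0✓ 10-1✓ 100-✓ 101-✓ 11-0✓ 11-1✓ 110-✓ 111-✓
Round 2: -0-0 -1-1 1--0✓ 1--1✓ 1-0-✓ 1-1-✓ 10--✓ 11--✓
Round 3: 1---
PIs = {-0-0, -1-1, 1---}
Coverage chart:
  m0: -0-0 ←essential
  m2: -0-0 ←essential
  m5: -1-1 ←essential
  m7: -1-1 ←essential
  m8: -0-0,1---
  m9: 1--- ←essential
  m10: -0-0,1---
  m11: 1--- ←essential
  m12: 1--- ←essential
  m13: -1-1,1---
  m14: 1--- ←essential
  m15: -1-1,1---
Essential: -0-0, -1-1, 1---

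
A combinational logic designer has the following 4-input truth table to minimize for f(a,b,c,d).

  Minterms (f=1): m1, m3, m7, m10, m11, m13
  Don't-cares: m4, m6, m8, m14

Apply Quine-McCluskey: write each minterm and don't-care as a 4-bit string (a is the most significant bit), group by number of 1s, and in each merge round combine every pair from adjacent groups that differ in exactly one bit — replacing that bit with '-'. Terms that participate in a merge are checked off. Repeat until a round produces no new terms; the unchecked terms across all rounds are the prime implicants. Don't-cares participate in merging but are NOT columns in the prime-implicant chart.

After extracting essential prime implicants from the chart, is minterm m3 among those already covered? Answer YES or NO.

YES

Round 0: 0001✓ 0011✓ 0100✓ 0110✓ 0111✓ 1000✓ 1010✓ 1011✓ 1101 1110✓
Round 1: -011 -110 0-11 00-1 01-0 011- 1-10 10-0 101-
PIs = {-011, -110, 0-11, 00-1, 01-0, 011-, 1-10, 10-0, 101-, 1101}
Coverage chart:
  m1: 00-1 ←essential
  m3: -011,0-11,00-1
  m7: 0-11,011-
  m10: 1-10,10-0,101-
  m11: -011,101-
  m13: 1101 ←essential
Essential: 00-1, 1101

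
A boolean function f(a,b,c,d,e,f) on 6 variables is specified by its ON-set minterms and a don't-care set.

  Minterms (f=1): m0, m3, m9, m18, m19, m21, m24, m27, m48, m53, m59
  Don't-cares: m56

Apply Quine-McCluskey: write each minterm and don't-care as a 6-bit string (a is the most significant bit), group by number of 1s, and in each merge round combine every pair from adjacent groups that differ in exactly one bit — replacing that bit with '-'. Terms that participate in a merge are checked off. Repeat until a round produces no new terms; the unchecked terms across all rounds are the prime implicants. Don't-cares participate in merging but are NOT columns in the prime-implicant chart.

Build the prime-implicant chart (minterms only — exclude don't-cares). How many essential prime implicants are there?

[col 0] 000000, 000011*, 001001, 010010*, 010011*, 010101*, 011000*, 011011*, 110000*, 110101*, 111000*, 111011*
[col 1] -10101, -11000, -11011, 0-0011, 01-011, 01001-, 11-000
Prime implicants: -10101, -11000, -11011, 0-0011, 000000, 001001, 01-011, 01001-, 11-000
PI chart (minterm → PIs covering it):
  0 | 000000  (sole → essential)
  3 | 0-0011  (sole → essential)
  9 | 001001  (sole → essential)
  18 | 01001-  (sole → essential)
  19 | 0-0011,01-011,01001-
  21 | -10101  (sole → essential)
  24 | -11000  (sole → essential)
  27 | -11011,01-011
  48 | 11-000  (sole → essential)
  53 | -10101  (sole → essential)
  59 | -11011  (sole → essential)
Essential prime implicants: -10101, -11000, -11011, 0-0011, 000000, 001001, 01001-, 11-000

8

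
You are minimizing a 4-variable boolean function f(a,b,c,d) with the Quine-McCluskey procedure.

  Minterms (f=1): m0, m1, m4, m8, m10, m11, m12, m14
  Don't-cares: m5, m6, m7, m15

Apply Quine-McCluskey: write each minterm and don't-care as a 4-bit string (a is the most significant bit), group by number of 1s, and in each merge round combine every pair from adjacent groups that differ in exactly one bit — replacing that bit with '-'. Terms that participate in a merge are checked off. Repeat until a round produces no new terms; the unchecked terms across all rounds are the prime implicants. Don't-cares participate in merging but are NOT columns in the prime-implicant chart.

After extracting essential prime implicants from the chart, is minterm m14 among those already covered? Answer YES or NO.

YES

[col 0] 0000*, 0001*, 0100*, 0101*, 0110*, 0111*, 1000*, 1010*, 1011*, 1100*, 1110*, 1111*
[col 1] -000*, -100*, -110*, -111*, 0-00*, 0-01*, 000-*, 01-0*, 01-1*, 010-*, 011-*, 1-00*, 1-10*, 1-11*, 10-0*, 101-*, 11-0*, 111-*
[col 2] --00, -1-0, -11-, 0-0-, 01--, 1--0, 1-1-
Prime implicants: --00, -1-0, -11-, 0-0-, 01--, 1--0, 1-1-
PI chart (minterm → PIs covering it):
  0 | --00,0-0-
  1 | 0-0-  (sole → essential)
  4 | --00,-1-0,0-0-,01--
  8 | --00,1--0
  10 | 1--0,1-1-
  11 | 1-1-  (sole → essential)
  12 | --00,-1-0,1--0
  14 | -1-0,-11-,1--0,1-1-
Essential prime implicants: 0-0-, 1-1-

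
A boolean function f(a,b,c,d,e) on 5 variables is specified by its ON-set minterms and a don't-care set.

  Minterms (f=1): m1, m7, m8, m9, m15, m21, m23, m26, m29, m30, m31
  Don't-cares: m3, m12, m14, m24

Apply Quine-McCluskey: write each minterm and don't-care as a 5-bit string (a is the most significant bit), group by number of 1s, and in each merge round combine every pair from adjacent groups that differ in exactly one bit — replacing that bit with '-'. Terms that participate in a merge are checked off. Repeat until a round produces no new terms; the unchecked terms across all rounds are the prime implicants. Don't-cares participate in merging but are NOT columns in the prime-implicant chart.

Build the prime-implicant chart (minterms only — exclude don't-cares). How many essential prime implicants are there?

[col 0] 00001*, 00011*, 00111*, 01000*, 01001*, 01100*, 01110*, 01111*, 10101*, 10111*, 11000*, 11010*, 11101*, 11110*, 11111*
[col 1] -0111*, -1000, -1110*, -1111*, 0-001, 0-111*, 00-11, 000-1, 01-00, 0100-, 011-0, 0111-*, 1-101*, 1-111*, 101-1*, 11-10, 110-0, 111-1*, 1111-*
[col 2] --111, -111-, 1-1-1
Prime implicants: --111, -1000, -111-, 0-001, 00-11, 000-1, 01-00, 0100-, 011-0, 1-1-1, 11-10, 110-0
PI chart (minterm → PIs covering it):
  1 | 0-001,000-1
  7 | --111,00-11
  8 | -1000,01-00,0100-
  9 | 0-001,0100-
  15 | --111,-111-
  21 | 1-1-1  (sole → essential)
  23 | --111,1-1-1
  26 | 11-10,110-0
  29 | 1-1-1  (sole → essential)
  30 | -111-,11-10
  31 | --111,-111-,1-1-1
Essential prime implicants: 1-1-1

1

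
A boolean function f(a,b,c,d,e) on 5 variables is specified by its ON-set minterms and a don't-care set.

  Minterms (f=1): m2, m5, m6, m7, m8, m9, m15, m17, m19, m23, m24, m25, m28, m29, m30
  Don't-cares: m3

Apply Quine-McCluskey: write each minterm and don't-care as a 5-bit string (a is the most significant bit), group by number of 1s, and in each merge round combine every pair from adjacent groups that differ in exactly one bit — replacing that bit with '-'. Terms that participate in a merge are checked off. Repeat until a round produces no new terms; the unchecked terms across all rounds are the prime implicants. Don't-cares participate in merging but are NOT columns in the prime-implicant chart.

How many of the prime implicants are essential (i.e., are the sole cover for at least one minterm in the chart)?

7

[col 0] 00010*, 00011*, 00101*, 00110*, 00111*, 01000*, 01001*, 01111*, 10001*, 10011*, 10111*, 11000*, 11001*, 11100*, 11101*, 11110*
[col 1] -0011*, -0111*, -1000*, -1001*, 0-111, 00-10*, 00-11*, 0001-*, 001-1, 0011-*, 0100-*, 1-001, 10-11*, 100-1, 11-00*, 11-01*, 1100-*, 111-0, 1110-*
[col 2] -0-11, -100-, 00-1-, 11-0-
Prime implicants: -0-11, -100-, 0-111, 00-1-, 001-1, 1-001, 100-1, 11-0-, 111-0
PI chart (minterm → PIs covering it):
  2 | 00-1-  (sole → essential)
  5 | 001-1  (sole → essential)
  6 | 00-1-  (sole → essential)
  7 | -0-11,0-111,00-1-,001-1
  8 | -100-  (sole → essential)
  9 | -100-  (sole → essential)
  15 | 0-111  (sole → essential)
  17 | 1-001,100-1
  19 | -0-11,100-1
  23 | -0-11  (sole → essential)
  24 | -100-,11-0-
  25 | -100-,1-001,11-0-
  28 | 11-0-,111-0
  29 | 11-0-  (sole → essential)
  30 | 111-0  (sole → essential)
Essential prime implicants: -0-11, -100-, 0-111, 00-1-, 001-1, 11-0-, 111-0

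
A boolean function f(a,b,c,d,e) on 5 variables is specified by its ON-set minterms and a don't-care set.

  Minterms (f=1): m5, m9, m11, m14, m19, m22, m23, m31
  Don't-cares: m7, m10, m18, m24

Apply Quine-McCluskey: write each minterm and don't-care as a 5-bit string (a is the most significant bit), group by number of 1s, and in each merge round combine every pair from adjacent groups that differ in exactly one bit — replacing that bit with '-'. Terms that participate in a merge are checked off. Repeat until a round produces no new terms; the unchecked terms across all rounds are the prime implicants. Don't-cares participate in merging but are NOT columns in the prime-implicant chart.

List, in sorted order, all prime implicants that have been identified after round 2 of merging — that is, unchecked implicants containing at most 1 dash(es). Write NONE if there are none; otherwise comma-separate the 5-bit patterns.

-0111, 001-1, 01-10, 010-1, 0101-, 1-111, 11000

Round 0: 00101✓ 00111✓ 01001✓ 01010✓ 01011✓ 01110✓ 10010✓ 10011✓ 10110✓ 10111✓ 11000 11111✓
Round 1: -0111 001-1 01-10 010-1 0101- 1-111 10-10✓ 10-11✓ 1001-✓ 1011-✓
Round 2: 10-1-
PIs = {-0111, 001-1, 01-10, 010-1, 0101-, 1-111, 10-1-, 11000}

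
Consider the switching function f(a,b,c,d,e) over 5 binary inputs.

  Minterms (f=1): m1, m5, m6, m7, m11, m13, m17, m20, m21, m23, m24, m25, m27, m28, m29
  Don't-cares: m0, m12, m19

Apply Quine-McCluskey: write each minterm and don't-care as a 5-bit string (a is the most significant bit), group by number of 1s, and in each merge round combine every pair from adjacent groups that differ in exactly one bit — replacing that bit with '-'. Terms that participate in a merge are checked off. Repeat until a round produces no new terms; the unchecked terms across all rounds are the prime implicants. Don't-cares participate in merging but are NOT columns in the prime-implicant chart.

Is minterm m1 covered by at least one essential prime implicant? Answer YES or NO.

[col 0] 00000*, 00001*, 00101*, 00110*, 00111*, 01011*, 01100*, 01101*, 10001*, 10011*, 10100*, 10101*, 10111*, 11000*, 11001*, 11011*, 11100*, 11101*
[col 1] -0001*, -0101*, -0111*, -1011, -1100*, -1101*, 0-101*, 00-01*, 0000-, 001-1*, 0011-, 0110-*, 1-001*, 1-011*, 1-100*, 1-101*, 10-01*, 10-11*, 100-1*, 101-1*, 1010-*, 11-00*, 11-01*, 110-1*, 1100-*, 1110-*
[col 2] --101, -0-01, -01-1, -110-, 1--01, 1-0-1, 1-10-, 10--1, 11-0-
Prime implicants: --101, -0-01, -01-1, -1011, -110-, 0000-, 0011-, 1--01, 1-0-1, 1-10-, 10--1, 11-0-
PI chart (minterm → PIs covering it):
  1 | -0-01,0000-
  5 | --101,-0-01,-01-1
  6 | 0011-  (sole → essential)
  7 | -01-1,0011-
  11 | -1011  (sole → essential)
  13 | --101,-110-
  17 | -0-01,1--01,1-0-1,10--1
  20 | 1-10-  (sole → essential)
  21 | --101,-0-01,-01-1,1--01,1-10-,10--1
  23 | -01-1,10--1
  24 | 11-0-  (sole → essential)
  25 | 1--01,1-0-1,11-0-
  27 | -1011,1-0-1
  28 | -110-,1-10-,11-0-
  29 | --101,-110-,1--01,1-10-,11-0-
Essential prime implicants: -1011, 0011-, 1-10-, 11-0-

NO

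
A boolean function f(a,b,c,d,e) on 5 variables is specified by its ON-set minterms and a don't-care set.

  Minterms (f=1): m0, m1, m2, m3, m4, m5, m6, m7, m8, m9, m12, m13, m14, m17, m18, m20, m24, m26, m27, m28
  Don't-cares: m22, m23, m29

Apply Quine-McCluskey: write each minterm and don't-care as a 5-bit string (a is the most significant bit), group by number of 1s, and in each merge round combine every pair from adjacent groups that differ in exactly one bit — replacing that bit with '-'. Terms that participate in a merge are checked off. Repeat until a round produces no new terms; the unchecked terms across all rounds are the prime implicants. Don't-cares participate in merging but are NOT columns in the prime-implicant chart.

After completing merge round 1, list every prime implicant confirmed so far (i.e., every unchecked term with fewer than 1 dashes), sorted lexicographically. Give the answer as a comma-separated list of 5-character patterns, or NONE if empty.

Round 0: 00000✓ 00001✓ 00010✓ 00011✓ 00100✓ 00101✓ 00110✓ 00111✓ 01000✓ 01001✓ 01100✓ 01101✓ 01110✓ 10001✓ 10010✓ 10100✓ 10110✓ 10111✓ 11000✓ 11010✓ 11011✓ 11100✓ 11101✓
Round 1: -0001 -0010✓ -0100✓ -0110✓ -0111✓ -1000✓ -1100✓ -1101✓ 0-000✓ 0-001✓ 0-100✓ 0-101✓ 0-110✓ 00-00✓ 00-01✓ 00-10✓ 00-11✓ 000-0✓ 000-1✓ 0000-✓ 0001-✓ 001-0✓ 001-1✓ 0010-✓ 0011-✓ 01-00✓ 01-01✓ 0100-✓ 011-0✓ 0110-✓ 1-010 1-100✓ 10-10✓ 101-0✓ 1011-✓ 11-00✓ 110-0 1101- 1110-✓
Round 2: --100 -0-10 -01-0 -011- -1-00 -110- 0--00✓ 0--01✓ 0-00-✓ 0-1-0 0-10-✓ 00--0✓ 00--1✓ 00-0-✓ 00-1-✓ 000--✓ 001--✓ 01-0-✓
Round 3: 0--0- 00---
PIs = {--100, -0-10, -0001, -01-0, -011-, -1-00, -110-, 0--0-, 0-1-0, 00---, 1-010, 110-0, 1101-}

NONE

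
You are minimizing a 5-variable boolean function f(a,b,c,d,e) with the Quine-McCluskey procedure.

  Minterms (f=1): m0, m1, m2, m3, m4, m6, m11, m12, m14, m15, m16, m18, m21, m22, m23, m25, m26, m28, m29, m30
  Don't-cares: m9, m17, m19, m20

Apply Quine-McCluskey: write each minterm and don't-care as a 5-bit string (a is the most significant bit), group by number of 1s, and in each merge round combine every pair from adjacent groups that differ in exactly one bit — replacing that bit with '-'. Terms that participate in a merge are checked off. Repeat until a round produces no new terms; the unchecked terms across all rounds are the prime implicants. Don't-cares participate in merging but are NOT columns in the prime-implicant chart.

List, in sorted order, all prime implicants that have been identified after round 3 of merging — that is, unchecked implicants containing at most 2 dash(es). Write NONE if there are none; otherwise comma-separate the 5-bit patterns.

size-2^0 implicants → 00000(✓)  00001(✓)  00010(✓)  00011(✓)  00100(✓)  00110(✓)  01001(✓)  01011(✓)  01100(✓)  01110(✓)  01111(✓)  10000(✓)  10001(✓)  10010(✓)  10011(✓)  10100(✓)  10101(✓)  10110(✓)  10111(✓)  11001(✓)  11010(✓)  11100(✓)  11101(✓)  11110(✓)
size-2^1 implicants → -0000(✓)  -0001(✓)  -0010(✓)  -0011(✓)  -0100(✓)  -0110(✓)  -1001(✓)  -1100(✓)  -1110(✓)  0-001(✓)  0-011(✓)  0-100(✓)  0-110(✓)  00-00(✓)  00-10(✓)  000-0(✓)  000-1(✓)  0000-(✓)  0001-(✓)  001-0(✓)  01-11  010-1(✓)  011-0(✓)  0111-  1-001(✓)  1-010(✓)  1-100(✓)  1-101(✓)  1-110(✓)  10-00(✓)  10-01(✓)  10-10(✓)  10-11(✓)  100-0(✓)  100-1(✓)  1000-(✓)  1001-(✓)  101-0(✓)  101-1(✓)  1010-(✓)  1011-(✓)  11-01(✓)  11-10(✓)  111-0(✓)  1110-(✓)
size-2^2 implicants → --001  --100(✓)  --110(✓)  -0-00(✓)  -0-10(✓)  -00-0(✓)  -00-1(✓)  -000-(✓)  -001-(✓)  -01-0(✓)  -11-0(✓)  0-0-1  0-1-0(✓)  00--0(✓)  000--(✓)  1--01  1--10  1-1-0(✓)  1-10-  10--0(✓)  10--1(✓)  10-0-(✓)  10-1-(✓)  100--(✓)  101--(✓)
size-2^3 implicants → --1-0  -0--0  -00--  10---
Unchecked terms (primes): --001, --1-0, -0--0, -00--, 0-0-1, 01-11, 0111-, 1--01, 1--10, 1-10-, 10---

--001, 0-0-1, 01-11, 0111-, 1--01, 1--10, 1-10-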